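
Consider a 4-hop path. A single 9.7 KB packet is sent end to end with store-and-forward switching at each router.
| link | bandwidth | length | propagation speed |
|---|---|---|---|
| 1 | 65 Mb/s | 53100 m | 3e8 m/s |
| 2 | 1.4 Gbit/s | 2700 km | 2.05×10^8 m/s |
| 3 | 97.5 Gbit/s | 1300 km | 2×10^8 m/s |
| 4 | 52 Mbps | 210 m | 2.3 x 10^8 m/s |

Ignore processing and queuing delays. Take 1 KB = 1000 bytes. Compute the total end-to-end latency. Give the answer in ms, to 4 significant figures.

22.59 ms

L = 77600 bits.
Transmission delays (L/R per hop): 1.19385, 0.0554286, 0.000795897, 1.49231 ms; sum = 2.74238 ms.
Propagation delays (d/s per hop): 0.177, 13.1707, 6.5, 0.000913043 ms; sum = 19.8486 ms.
End-to-end = 22.59 ms.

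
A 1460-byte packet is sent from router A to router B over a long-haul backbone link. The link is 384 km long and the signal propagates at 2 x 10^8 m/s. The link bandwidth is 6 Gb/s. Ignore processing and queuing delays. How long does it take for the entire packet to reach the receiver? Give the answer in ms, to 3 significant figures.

1.92 ms

L = 1460 × 8 = 11680 bits.
Transmission delay = L/R = 11680 / 6000000000 = 0.00194667 ms.
Propagation delay = d/s = 384000 m / 200000000 m/s = 1.92 ms.
Total = 1.92 ms.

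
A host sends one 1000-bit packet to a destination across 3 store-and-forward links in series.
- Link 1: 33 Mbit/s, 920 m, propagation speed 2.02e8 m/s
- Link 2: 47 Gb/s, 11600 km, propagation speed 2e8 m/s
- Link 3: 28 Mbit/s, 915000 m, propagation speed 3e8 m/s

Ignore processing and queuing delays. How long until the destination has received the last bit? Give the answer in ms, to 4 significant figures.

61.12 ms

Transmission delays (L/R per hop): 0.030303, 2.12766e-05, 0.0357143 ms; sum = 0.0660386 ms.
Propagation delays (d/s per hop): 0.00455446, 58, 3.05 ms; sum = 61.0546 ms.
End-to-end = 61.12 ms.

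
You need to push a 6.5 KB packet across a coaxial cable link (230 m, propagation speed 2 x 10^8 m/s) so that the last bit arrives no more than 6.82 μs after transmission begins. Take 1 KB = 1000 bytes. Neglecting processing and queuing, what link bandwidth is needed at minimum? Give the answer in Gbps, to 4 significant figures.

L = 52000 bits.
Propagation delay = 230 / 200000000 = 1.15 μs.
Transmission budget = 6.82 − 1.15 = 5.67 μs.
R ≥ L / t_tx = 52000 bits / 5.67e-06 s = 9.171 Gbps.

9.171 Gbps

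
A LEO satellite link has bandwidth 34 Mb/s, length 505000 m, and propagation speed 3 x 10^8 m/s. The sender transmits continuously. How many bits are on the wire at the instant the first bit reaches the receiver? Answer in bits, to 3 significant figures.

Propagation delay = 505000 / 300000000 = 0.00168333 s.
BDP = R × t_prop = 34000000 × 0.00168333 = 57233.3 bits.

57200 bits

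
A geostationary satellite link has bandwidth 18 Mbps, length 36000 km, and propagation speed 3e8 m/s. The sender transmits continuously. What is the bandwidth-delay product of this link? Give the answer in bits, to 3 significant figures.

Propagation delay = 36000000 / 300000000 = 0.12 s.
BDP = R × t_prop = 18000000 × 0.12 = 2160000 bits.

2160000 bits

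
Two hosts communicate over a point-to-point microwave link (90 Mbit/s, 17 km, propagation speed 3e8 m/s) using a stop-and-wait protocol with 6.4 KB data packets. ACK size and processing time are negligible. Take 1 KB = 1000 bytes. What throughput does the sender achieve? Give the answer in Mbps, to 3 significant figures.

t_tx = L/R = 51200/90000000 = 0.000568889 s.
t_prop = 17000/300000000 = 5.66667e-05 s; RTT = 0.000113333 s.
Cycle = t_tx + RTT = 0.000682222 s.
Throughput = L / cycle = 51200 / 0.000682222 = 75.0 Mbps.

75.0 Mbps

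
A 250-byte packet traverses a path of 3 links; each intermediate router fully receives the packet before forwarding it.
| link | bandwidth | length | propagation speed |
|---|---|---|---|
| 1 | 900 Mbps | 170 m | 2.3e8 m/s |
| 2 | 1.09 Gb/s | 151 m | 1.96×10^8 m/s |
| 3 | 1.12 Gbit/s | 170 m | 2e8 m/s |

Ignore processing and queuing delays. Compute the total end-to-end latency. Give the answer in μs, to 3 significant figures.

L = 250 × 8 = 2000 bits.
Transmission delays (L/R per hop): 2.22222, 1.83486, 1.78571 μs; sum = 5.8428 μs.
Propagation delays (d/s per hop): 0.73913, 0.770408, 0.85 μs; sum = 2.35954 μs.
End-to-end = 8.20 μs.

8.20 μs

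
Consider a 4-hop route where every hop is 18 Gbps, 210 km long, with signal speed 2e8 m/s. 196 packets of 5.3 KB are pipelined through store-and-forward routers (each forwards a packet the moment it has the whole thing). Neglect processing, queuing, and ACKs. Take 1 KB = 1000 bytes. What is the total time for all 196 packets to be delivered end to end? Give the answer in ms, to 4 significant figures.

Per-hop transmission t_tx = L/R = 42400/18000000000 = 0.00235556 ms.
Per-hop propagation t_prop = 210000/200000000 = 1.05 ms.
Pipeline fill: first packet needs 4·t_tx to clear all hops; remaining 195 packets each add one t_tx.
Total = (4+196-1)·t_tx + 4·t_prop = 199·0.00235556 + 4·1.05 = 4.669 ms.

4.669 ms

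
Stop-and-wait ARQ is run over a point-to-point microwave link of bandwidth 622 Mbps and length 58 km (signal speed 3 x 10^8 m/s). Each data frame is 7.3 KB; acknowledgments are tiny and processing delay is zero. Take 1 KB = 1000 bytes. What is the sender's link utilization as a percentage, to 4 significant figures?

19.54 %

t_tx = L/R = 58400/622000000 = 9.38907e-05 s.
t_prop = 58000/300000000 = 0.000193333 s; RTT = 0.000386667 s.
Cycle = t_tx + RTT = 0.000480557 s.
Utilization = t_tx / cycle = 9.38907e-05/0.000480557 = 19.54 %.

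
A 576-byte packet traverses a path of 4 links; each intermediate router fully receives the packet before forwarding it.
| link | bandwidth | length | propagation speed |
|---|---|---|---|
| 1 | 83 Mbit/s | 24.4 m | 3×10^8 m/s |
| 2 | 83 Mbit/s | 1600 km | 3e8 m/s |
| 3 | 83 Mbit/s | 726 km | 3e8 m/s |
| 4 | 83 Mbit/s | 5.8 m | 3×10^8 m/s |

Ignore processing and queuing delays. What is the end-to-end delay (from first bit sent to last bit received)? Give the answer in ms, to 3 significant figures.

L = 576 × 8 = 4608 bits.
Transmission delay per hop = L/R = 4608/83000000 = 0.0555181 ms; 4 hops → 0.222072 ms.
Propagation delays (d/s per hop): 8.13333e-05, 5.33333, 2.42, 1.93333e-05 ms; sum = 7.75343 ms.
End-to-end = 7.98 ms.

7.98 ms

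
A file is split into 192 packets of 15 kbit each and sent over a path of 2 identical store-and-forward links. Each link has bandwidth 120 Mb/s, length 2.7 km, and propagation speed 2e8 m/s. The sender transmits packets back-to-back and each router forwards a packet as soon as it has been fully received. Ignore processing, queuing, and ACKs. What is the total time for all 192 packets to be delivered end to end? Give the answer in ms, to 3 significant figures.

24.2 ms

Per-hop transmission t_tx = L/R = 15000/120000000 = 0.125 ms.
Per-hop propagation t_prop = 2700/200000000 = 0.0135 ms.
Pipeline fill: first packet needs 2·t_tx to clear all hops; remaining 191 packets each add one t_tx.
Total = (2+192-1)·t_tx + 2·t_prop = 193·0.125 + 2·0.0135 = 24.2 ms.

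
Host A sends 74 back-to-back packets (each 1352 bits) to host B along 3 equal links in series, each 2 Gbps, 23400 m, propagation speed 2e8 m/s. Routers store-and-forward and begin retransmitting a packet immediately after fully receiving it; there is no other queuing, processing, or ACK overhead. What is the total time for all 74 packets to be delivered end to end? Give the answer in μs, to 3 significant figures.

402 μs

Per-hop transmission t_tx = L/R = 1352/2000000000 = 0.676 μs.
Per-hop propagation t_prop = 23400/200000000 = 117 μs.
Pipeline fill: first packet needs 3·t_tx to clear all hops; remaining 73 packets each add one t_tx.
Total = (3+74-1)·t_tx + 3·t_prop = 76·0.676 + 3·117 = 402 μs.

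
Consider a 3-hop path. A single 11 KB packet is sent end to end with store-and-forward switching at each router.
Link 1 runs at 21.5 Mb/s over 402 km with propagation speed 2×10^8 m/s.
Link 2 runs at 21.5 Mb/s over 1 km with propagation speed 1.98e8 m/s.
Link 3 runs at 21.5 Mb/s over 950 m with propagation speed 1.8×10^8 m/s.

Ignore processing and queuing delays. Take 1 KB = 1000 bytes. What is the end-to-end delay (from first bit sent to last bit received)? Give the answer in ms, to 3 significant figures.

14.3 ms

L = 88000 bits.
Transmission delay per hop = L/R = 88000/21500000 = 4.09302 ms; 3 hops → 12.2791 ms.
Propagation delays (d/s per hop): 2.01, 0.00505051, 0.00527778 ms; sum = 2.02033 ms.
End-to-end = 14.3 ms.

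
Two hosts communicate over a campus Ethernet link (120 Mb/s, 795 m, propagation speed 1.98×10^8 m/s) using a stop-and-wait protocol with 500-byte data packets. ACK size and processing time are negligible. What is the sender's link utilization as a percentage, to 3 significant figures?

t_tx = L/R = 4000/120000000 = 3.33333e-05 s.
t_prop = 795/198000000 = 4.01515e-06 s; RTT = 8.0303e-06 s.
Cycle = t_tx + RTT = 4.13636e-05 s.
Utilization = t_tx / cycle = 3.33333e-05/4.13636e-05 = 80.6 %.

80.6 %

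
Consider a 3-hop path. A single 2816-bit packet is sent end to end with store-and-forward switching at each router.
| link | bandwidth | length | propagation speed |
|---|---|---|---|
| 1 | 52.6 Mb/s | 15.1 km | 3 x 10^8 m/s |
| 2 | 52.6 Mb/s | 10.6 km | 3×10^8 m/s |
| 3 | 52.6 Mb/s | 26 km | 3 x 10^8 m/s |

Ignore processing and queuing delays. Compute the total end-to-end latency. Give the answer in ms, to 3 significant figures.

Transmission delay per hop = L/R = 2816/52600000 = 0.0535361 ms; 3 hops → 0.160608 ms.
Propagation delays (d/s per hop): 0.0503333, 0.0353333, 0.0866667 ms; sum = 0.172333 ms.
End-to-end = 0.333 ms.

0.333 ms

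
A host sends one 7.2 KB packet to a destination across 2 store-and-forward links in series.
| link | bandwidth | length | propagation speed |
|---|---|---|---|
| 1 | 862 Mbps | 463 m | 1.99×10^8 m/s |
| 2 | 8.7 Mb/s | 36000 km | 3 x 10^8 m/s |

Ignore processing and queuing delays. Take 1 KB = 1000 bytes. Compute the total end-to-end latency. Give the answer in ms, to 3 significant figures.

127 ms

L = 57600 bits.
Transmission delays (L/R per hop): 0.0668213, 6.62069 ms; sum = 6.68751 ms.
Propagation delays (d/s per hop): 0.00232663, 120 ms; sum = 120.002 ms.
End-to-end = 127 ms.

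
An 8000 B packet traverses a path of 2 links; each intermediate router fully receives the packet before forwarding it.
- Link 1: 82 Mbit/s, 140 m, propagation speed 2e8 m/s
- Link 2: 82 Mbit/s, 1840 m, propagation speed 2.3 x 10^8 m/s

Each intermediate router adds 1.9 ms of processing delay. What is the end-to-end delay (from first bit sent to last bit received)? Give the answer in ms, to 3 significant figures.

3.47 ms

L = 8000 × 8 = 64000 bits.
Transmission delay per hop = L/R = 64000/82000000 = 0.780488 ms; 2 hops → 1.56098 ms.
Propagation delays (d/s per hop): 0.0007, 0.008 ms; sum = 0.0087 ms.
Processing at 1 router(s): 1 × 1.9 ms = 1.9 ms.
End-to-end = 3.47 ms.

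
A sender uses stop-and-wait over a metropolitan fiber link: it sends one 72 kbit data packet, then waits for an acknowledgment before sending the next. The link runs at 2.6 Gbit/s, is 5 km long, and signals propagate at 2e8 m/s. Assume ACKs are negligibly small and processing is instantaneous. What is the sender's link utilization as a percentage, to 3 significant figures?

35.6 %

t_tx = L/R = 72000/2600000000 = 2.76923e-05 s.
t_prop = 5000/200000000 = 2.5e-05 s; RTT = 5e-05 s.
Cycle = t_tx + RTT = 7.76923e-05 s.
Utilization = t_tx / cycle = 2.76923e-05/7.76923e-05 = 35.6 %.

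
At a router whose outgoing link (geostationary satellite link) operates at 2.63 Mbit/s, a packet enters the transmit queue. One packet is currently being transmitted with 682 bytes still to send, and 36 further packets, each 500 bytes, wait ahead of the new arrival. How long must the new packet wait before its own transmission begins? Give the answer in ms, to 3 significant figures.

56.8 ms

Each queued packet: L/R = 4000/2630000 = 1.52091 ms.
36 queued → 54.7529 ms.
Plus remaining 5456 bits of current packet: 2.07452 ms.
Queuing delay = 56.8 ms.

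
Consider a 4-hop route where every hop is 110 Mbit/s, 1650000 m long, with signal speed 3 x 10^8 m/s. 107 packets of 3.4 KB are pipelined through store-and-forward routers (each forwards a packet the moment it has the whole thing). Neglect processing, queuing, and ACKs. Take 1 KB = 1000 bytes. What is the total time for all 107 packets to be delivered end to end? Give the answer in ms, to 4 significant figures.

49.20 ms

Per-hop transmission t_tx = L/R = 27200/110000000 = 0.247273 ms.
Per-hop propagation t_prop = 1650000/300000000 = 5.5 ms.
Pipeline fill: first packet needs 4·t_tx to clear all hops; remaining 106 packets each add one t_tx.
Total = (4+107-1)·t_tx + 4·t_prop = 110·0.247273 + 4·5.5 = 49.20 ms.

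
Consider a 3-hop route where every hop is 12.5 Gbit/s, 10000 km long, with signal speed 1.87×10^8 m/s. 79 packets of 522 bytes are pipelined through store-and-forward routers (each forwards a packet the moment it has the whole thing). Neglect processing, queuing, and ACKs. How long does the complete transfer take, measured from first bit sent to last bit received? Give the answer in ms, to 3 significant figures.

160 ms

Per-hop transmission t_tx = L/R = 4176/12500000000 = 0.00033408 ms.
Per-hop propagation t_prop = 10000000/187000000 = 53.4759 ms.
Pipeline fill: first packet needs 3·t_tx to clear all hops; remaining 78 packets each add one t_tx.
Total = (3+79-1)·t_tx + 3·t_prop = 81·0.00033408 + 3·53.4759 = 160 ms.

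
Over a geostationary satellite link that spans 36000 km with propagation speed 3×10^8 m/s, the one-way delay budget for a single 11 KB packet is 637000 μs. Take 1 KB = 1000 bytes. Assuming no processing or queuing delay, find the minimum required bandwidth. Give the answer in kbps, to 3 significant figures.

L = 88000 bits.
Propagation delay = 36000000 / 300000000 = 120000 μs.
Transmission budget = 637000 − 120000 = 517000 μs.
R ≥ L / t_tx = 88000 bits / 0.517 s = 170 kbps.

170 kbps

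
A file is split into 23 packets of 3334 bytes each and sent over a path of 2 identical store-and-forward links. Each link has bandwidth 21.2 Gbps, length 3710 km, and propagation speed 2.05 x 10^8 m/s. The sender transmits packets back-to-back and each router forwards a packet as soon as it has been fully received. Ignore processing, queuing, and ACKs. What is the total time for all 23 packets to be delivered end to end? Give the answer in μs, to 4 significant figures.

36230 μs

Per-hop transmission t_tx = L/R = 26672/21200000000 = 1.25811 μs.
Per-hop propagation t_prop = 3710000/2.05e+08 = 18097.6 μs.
Pipeline fill: first packet needs 2·t_tx to clear all hops; remaining 22 packets each add one t_tx.
Total = (2+23-1)·t_tx + 2·t_prop = 24·1.25811 + 2·18097.6 = 36230 μs.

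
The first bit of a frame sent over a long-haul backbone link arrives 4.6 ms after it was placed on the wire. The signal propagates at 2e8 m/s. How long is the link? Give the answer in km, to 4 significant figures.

d = s × t_prop = 200000000 × 0.0046 = 920.0 km.

920.0 km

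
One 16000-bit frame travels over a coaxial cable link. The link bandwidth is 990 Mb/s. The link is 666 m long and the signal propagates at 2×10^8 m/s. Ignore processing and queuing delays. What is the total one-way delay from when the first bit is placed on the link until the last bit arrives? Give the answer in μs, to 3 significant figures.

19.5 μs

Transmission delay = L/R = 16000 / 990000000 = 16.1616 μs.
Propagation delay = d/s = 666 m / 200000000 m/s = 3.33 μs.
Total = 19.5 μs.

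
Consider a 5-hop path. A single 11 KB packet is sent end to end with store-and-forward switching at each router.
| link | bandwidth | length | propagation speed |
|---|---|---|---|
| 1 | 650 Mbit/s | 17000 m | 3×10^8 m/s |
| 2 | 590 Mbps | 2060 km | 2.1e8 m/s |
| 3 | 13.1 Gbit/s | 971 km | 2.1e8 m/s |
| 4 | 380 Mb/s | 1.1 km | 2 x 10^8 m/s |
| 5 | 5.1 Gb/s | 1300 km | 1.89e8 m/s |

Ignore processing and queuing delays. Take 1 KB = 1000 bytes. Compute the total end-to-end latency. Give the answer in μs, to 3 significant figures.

21900 μs

L = 88000 bits.
Transmission delays (L/R per hop): 135.385, 149.153, 6.71756, 231.579, 17.2549 μs; sum = 540.089 μs.
Propagation delays (d/s per hop): 56.6667, 9809.52, 4623.81, 5.5, 6878.31 μs; sum = 21373.8 μs.
End-to-end = 21900 μs.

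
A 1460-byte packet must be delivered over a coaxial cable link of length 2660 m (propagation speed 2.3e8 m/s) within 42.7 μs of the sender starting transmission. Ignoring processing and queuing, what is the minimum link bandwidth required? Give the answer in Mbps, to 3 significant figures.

L = 11680 bits.
Propagation delay = 2660 / 2.3e+08 = 11.5652 μs.
Transmission budget = 42.7 − 11.5652 = 31.1348 μs.
R ≥ L / t_tx = 11680 bits / 3.11348e-05 s = 375 Mbps.

375 Mbps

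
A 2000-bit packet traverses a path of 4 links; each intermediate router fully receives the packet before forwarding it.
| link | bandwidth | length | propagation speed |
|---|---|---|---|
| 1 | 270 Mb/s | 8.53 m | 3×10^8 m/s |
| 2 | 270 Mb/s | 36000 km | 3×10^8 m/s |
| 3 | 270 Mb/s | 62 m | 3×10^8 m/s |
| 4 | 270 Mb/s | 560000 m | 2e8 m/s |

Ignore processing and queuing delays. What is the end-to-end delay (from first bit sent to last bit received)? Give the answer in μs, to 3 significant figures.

Transmission delay per hop = L/R = 2000/270000000 = 7.40741 μs; 4 hops → 29.6296 μs.
Propagation delays (d/s per hop): 0.0284333, 120000, 0.206667, 2800 μs; sum = 122800 μs.
End-to-end = 123000 μs.

123000 μs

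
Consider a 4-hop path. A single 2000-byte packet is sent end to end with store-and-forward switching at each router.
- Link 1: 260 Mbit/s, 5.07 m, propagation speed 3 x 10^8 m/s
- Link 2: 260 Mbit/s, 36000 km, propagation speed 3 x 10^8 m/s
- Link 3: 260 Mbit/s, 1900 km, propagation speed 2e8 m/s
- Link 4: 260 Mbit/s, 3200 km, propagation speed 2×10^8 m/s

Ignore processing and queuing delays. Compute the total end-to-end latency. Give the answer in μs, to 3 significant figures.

L = 2000 × 8 = 16000 bits.
Transmission delay per hop = L/R = 16000/260000000 = 61.5385 μs; 4 hops → 246.154 μs.
Propagation delays (d/s per hop): 0.0169, 120000, 9500, 16000 μs; sum = 145500 μs.
End-to-end = 146000 μs.

146000 μs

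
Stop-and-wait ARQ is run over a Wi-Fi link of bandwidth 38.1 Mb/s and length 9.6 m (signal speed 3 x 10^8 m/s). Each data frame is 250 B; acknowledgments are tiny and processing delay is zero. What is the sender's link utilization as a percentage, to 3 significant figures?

99.9 %

t_tx = L/R = 2000/38100000 = 5.24934e-05 s.
t_prop = 9.6/300000000 = 3.2e-08 s; RTT = 6.4e-08 s.
Cycle = t_tx + RTT = 5.25574e-05 s.
Utilization = t_tx / cycle = 5.24934e-05/5.25574e-05 = 99.9 %.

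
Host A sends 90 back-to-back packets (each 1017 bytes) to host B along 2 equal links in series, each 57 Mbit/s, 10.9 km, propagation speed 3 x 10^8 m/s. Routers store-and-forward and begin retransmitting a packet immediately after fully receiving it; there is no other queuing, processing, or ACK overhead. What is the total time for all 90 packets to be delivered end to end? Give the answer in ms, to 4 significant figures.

Per-hop transmission t_tx = L/R = 8136/57000000 = 0.142737 ms.
Per-hop propagation t_prop = 10900/300000000 = 0.0363333 ms.
Pipeline fill: first packet needs 2·t_tx to clear all hops; remaining 89 packets each add one t_tx.
Total = (2+90-1)·t_tx + 2·t_prop = 91·0.142737 + 2·0.0363333 = 13.06 ms.

13.06 ms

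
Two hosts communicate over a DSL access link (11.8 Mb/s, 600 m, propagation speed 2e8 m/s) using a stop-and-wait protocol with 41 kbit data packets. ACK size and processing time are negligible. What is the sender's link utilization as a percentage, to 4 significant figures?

99.83 %

t_tx = L/R = 41000/11800000 = 0.00347458 s.
t_prop = 600/200000000 = 3e-06 s; RTT = 6e-06 s.
Cycle = t_tx + RTT = 0.00348058 s.
Utilization = t_tx / cycle = 0.00347458/0.00348058 = 99.83 %.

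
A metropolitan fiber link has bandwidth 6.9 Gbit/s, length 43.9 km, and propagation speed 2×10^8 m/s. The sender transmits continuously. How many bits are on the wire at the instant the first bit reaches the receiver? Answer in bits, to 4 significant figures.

1515000 bits

Propagation delay = 43900 / 200000000 = 0.0002195 s.
BDP = R × t_prop = 6900000000 × 0.0002195 = 1514550 bits.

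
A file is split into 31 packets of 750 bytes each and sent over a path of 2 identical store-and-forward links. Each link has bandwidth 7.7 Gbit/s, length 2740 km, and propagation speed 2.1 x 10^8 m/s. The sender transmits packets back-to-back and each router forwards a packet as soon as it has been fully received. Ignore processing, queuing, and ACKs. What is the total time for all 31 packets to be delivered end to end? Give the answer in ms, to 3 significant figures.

26.1 ms

Per-hop transmission t_tx = L/R = 6000/7700000000 = 0.000779221 ms.
Per-hop propagation t_prop = 2740000/210000000 = 13.0476 ms.
Pipeline fill: first packet needs 2·t_tx to clear all hops; remaining 30 packets each add one t_tx.
Total = (2+31-1)·t_tx + 2·t_prop = 32·0.000779221 + 2·13.0476 = 26.1 ms.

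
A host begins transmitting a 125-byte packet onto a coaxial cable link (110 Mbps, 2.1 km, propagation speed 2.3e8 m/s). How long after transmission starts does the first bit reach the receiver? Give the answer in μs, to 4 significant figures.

First bit experiences only propagation delay: d/s = 2100/2.3e+08 = 9.130 μs.

9.130 μs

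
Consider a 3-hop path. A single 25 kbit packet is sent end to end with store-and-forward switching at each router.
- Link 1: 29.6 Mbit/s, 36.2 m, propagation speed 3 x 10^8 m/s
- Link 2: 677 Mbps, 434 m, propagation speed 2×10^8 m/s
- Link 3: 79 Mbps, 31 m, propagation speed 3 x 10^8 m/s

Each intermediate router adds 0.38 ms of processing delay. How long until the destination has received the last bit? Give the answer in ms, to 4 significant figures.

L = 25000 bits.
Transmission delays (L/R per hop): 0.844595, 0.0369276, 0.316456 ms; sum = 1.19798 ms.
Propagation delays (d/s per hop): 0.000120667, 0.00217, 0.000103333 ms; sum = 0.002394 ms.
Processing at 2 router(s): 2 × 0.38 ms = 0.76 ms.
End-to-end = 1.960 ms.

1.960 ms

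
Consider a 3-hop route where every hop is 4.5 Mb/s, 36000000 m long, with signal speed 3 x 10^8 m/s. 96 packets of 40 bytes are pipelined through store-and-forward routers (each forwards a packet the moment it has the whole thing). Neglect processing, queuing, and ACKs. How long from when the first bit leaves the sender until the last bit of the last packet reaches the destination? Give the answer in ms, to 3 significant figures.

Per-hop transmission t_tx = L/R = 320/4500000 = 0.0711111 ms.
Per-hop propagation t_prop = 36000000/300000000 = 120 ms.
Pipeline fill: first packet needs 3·t_tx to clear all hops; remaining 95 packets each add one t_tx.
Total = (3+96-1)·t_tx + 3·t_prop = 98·0.0711111 + 3·120 = 367 ms.

367 ms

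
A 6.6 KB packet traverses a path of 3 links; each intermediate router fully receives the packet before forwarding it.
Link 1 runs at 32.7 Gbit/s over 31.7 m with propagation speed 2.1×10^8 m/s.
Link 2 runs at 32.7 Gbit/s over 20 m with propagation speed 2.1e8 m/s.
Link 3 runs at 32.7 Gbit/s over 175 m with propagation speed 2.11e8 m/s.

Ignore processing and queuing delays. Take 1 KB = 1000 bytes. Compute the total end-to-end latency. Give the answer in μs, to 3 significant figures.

L = 52800 bits.
Transmission delay per hop = L/R = 52800/3.27e+10 = 1.61468 μs; 3 hops → 4.84404 μs.
Propagation delays (d/s per hop): 0.150952, 0.0952381, 0.829384 μs; sum = 1.07557 μs.
End-to-end = 5.92 μs.

5.92 μs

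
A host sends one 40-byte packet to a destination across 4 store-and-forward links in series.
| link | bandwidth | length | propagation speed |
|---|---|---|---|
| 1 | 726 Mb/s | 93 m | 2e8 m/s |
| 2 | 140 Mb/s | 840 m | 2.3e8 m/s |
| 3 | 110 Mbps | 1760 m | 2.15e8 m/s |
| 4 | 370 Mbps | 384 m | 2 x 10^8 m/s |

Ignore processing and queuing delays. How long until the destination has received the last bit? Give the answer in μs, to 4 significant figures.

20.72 μs

L = 40 × 8 = 320 bits.
Transmission delays (L/R per hop): 0.440771, 2.28571, 2.90909, 0.864865 μs; sum = 6.50044 μs.
Propagation delays (d/s per hop): 0.465, 3.65217, 8.18605, 1.92 μs; sum = 14.2232 μs.
End-to-end = 20.72 μs.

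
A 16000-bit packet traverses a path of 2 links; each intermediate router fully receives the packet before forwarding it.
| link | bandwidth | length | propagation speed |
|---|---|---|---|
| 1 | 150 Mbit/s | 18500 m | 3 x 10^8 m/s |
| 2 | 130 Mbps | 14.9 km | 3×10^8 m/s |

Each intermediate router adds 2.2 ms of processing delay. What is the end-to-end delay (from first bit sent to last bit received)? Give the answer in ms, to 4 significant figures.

2.541 ms

Transmission delays (L/R per hop): 0.106667, 0.123077 ms; sum = 0.229744 ms.
Propagation delays (d/s per hop): 0.0616667, 0.0496667 ms; sum = 0.111333 ms.
Processing at 1 router(s): 1 × 2.2 ms = 2.2 ms.
End-to-end = 2.541 ms.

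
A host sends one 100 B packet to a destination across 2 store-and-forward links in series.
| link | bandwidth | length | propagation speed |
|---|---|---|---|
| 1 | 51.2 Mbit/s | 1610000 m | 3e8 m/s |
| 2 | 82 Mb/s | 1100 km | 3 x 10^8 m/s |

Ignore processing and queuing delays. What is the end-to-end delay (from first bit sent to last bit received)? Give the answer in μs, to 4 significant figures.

9059 μs

L = 100 × 8 = 800 bits.
Transmission delays (L/R per hop): 15.625, 9.7561 μs; sum = 25.3811 μs.
Propagation delays (d/s per hop): 5366.67, 3666.67 μs; sum = 9033.33 μs.
End-to-end = 9059 μs.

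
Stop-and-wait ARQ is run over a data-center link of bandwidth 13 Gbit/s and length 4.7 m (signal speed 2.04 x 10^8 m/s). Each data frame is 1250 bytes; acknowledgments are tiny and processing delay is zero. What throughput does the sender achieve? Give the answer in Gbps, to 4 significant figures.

t_tx = L/R = 10000/13000000000 = 7.69231e-07 s.
t_prop = 4.7/204000000 = 2.30392e-08 s; RTT = 4.60784e-08 s.
Cycle = t_tx + RTT = 8.15309e-07 s.
Throughput = L / cycle = 10000 / 8.15309e-07 = 12.27 Gbps.

12.27 Gbps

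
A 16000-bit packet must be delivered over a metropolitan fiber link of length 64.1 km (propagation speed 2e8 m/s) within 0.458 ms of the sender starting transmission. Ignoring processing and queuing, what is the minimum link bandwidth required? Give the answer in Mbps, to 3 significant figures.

Propagation delay = 64100 / 200000000 = 0.3205 ms.
Transmission budget = 0.458 − 0.3205 = 0.1375 ms.
R ≥ L / t_tx = 16000 bits / 0.0001375 s = 116 Mbps.

116 Mbps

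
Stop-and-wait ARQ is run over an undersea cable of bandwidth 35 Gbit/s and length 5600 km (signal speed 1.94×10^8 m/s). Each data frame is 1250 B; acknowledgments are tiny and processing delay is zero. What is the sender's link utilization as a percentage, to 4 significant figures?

0.0004949 %

t_tx = L/R = 10000/35000000000 = 2.85714e-07 s.
t_prop = 5600000/194000000 = 0.028866 s; RTT = 0.057732 s.
Cycle = t_tx + RTT = 0.0577322 s.
Utilization = t_tx / cycle = 2.85714e-07/0.0577322 = 0.0004949 %.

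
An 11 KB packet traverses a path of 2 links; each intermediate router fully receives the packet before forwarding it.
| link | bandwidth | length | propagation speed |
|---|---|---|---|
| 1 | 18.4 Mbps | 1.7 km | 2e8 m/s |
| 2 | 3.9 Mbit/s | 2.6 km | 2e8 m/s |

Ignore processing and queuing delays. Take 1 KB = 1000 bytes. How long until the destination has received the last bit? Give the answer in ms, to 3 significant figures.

L = 88000 bits.
Transmission delays (L/R per hop): 4.78261, 22.5641 ms; sum = 27.3467 ms.
Propagation delays (d/s per hop): 0.0085, 0.013 ms; sum = 0.0215 ms.
End-to-end = 27.4 ms.

27.4 ms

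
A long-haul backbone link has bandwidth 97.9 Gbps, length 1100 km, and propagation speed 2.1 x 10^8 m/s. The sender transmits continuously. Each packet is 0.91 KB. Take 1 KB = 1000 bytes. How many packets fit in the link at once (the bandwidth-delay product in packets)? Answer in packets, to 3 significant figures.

Propagation delay = 1100000 / 210000000 = 0.0052381 s.
BDP = R × t_prop = 97900000000 × 0.0052381 = 512810000 bits.
In packets of 7280 bits: 70400 packets.

70400 packets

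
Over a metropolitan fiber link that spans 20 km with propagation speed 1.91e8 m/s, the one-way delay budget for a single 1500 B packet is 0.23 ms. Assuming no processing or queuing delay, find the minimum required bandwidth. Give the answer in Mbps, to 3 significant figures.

95.8 Mbps

L = 12000 bits.
Propagation delay = 20000 / 191000000 = 0.104712 ms.
Transmission budget = 0.23 − 0.104712 = 0.125288 ms.
R ≥ L / t_tx = 12000 bits / 0.000125288 s = 95.8 Mbps.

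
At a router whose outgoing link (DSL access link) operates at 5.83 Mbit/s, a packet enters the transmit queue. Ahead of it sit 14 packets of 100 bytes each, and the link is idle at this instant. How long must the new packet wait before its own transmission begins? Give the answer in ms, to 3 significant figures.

Each queued packet: L/R = 800/5830000 = 0.137221 ms.
14 queued → 1.9211 ms.
Queuing delay = 1.92 ms.

1.92 ms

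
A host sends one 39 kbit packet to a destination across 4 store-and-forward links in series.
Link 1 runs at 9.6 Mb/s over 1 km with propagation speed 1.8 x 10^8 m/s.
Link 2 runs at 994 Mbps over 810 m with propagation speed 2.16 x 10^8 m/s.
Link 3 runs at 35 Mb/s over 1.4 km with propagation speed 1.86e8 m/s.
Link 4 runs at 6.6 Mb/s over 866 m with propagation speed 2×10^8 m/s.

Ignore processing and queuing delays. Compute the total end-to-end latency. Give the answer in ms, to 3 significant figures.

11.1 ms

L = 39000 bits.
Transmission delays (L/R per hop): 4.0625, 0.0392354, 1.11429, 5.90909 ms; sum = 11.1251 ms.
Propagation delays (d/s per hop): 0.00555556, 0.00375, 0.00752688, 0.00433 ms; sum = 0.0211624 ms.
End-to-end = 11.1 ms.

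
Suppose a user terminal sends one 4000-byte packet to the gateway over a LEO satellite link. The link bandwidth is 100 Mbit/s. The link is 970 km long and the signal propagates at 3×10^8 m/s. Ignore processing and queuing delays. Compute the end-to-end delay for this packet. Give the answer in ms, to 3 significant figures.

3.55 ms

L = 4000 × 8 = 32000 bits.
Transmission delay = L/R = 32000 / 100000000 = 0.32 ms.
Propagation delay = d/s = 970000 m / 300000000 m/s = 3.23333 ms.
Total = 3.55 ms.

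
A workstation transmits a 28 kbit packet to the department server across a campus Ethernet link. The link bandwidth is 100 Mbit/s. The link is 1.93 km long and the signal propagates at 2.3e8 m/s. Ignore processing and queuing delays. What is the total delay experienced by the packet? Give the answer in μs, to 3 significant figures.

L = 28000 bits.
Transmission delay = L/R = 28000 / 100000000 = 280 μs.
Propagation delay = d/s = 1930 m / 2.3e+08 m/s = 8.3913 μs.
Total = 288 μs.

288 μs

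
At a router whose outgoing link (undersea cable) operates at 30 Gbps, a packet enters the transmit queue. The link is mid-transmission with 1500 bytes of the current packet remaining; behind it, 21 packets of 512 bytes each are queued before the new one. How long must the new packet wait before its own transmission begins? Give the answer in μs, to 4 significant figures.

3.267 μs

Each queued packet: L/R = 4096/30000000000 = 0.136533 μs.
21 queued → 2.8672 μs.
Plus remaining 12000 bits of current packet: 0.4 μs.
Queuing delay = 3.267 μs.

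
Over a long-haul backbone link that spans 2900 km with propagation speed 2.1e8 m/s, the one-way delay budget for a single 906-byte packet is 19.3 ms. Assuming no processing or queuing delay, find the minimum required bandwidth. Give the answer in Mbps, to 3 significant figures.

1.32 Mbps

L = 7248 bits.
Propagation delay = 2900000 / 210000000 = 13.8095 ms.
Transmission budget = 19.3 − 13.8095 = 5.49048 ms.
R ≥ L / t_tx = 7248 bits / 0.00549048 s = 1.32 Mbps.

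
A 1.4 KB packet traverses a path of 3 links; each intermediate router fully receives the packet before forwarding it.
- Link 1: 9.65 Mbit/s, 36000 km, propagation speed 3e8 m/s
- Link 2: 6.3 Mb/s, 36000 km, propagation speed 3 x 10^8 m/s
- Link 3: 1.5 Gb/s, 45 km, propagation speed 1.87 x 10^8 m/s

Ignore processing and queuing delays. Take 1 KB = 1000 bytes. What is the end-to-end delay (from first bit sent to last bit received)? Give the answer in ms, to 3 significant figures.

L = 11200 bits.
Transmission delays (L/R per hop): 1.16062, 1.77778, 0.00746667 ms; sum = 2.94587 ms.
Propagation delays (d/s per hop): 120, 120, 0.240642 ms; sum = 240.241 ms.
End-to-end = 243 ms.

243 ms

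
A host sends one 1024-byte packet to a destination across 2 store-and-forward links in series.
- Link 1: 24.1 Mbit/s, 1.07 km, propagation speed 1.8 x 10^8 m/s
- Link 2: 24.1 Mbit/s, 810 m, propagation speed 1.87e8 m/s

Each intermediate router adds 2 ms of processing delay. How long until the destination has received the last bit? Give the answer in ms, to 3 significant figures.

2.69 ms

L = 1024 × 8 = 8192 bits.
Transmission delay per hop = L/R = 8192/24100000 = 0.339917 ms; 2 hops → 0.679834 ms.
Propagation delays (d/s per hop): 0.00594444, 0.00433155 ms; sum = 0.010276 ms.
Processing at 1 router(s): 1 × 2 ms = 2 ms.
End-to-end = 2.69 ms.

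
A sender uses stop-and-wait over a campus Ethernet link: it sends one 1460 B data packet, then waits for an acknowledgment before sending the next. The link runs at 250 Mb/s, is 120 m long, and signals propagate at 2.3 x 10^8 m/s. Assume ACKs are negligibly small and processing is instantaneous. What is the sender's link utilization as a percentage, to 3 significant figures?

97.8 %

t_tx = L/R = 11680/250000000 = 4.672e-05 s.
t_prop = 120/2.3e+08 = 5.21739e-07 s; RTT = 1.04348e-06 s.
Cycle = t_tx + RTT = 4.77635e-05 s.
Utilization = t_tx / cycle = 4.672e-05/4.77635e-05 = 97.8 %.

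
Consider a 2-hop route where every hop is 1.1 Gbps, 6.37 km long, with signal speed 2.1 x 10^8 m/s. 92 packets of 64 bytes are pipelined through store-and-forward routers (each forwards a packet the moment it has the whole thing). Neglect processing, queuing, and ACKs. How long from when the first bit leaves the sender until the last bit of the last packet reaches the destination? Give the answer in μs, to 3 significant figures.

Per-hop transmission t_tx = L/R = 512/1100000000 = 0.465455 μs.
Per-hop propagation t_prop = 6370/210000000 = 30.3333 μs.
Pipeline fill: first packet needs 2·t_tx to clear all hops; remaining 91 packets each add one t_tx.
Total = (2+92-1)·t_tx + 2·t_prop = 93·0.465455 + 2·30.3333 = 104 μs.

104 μs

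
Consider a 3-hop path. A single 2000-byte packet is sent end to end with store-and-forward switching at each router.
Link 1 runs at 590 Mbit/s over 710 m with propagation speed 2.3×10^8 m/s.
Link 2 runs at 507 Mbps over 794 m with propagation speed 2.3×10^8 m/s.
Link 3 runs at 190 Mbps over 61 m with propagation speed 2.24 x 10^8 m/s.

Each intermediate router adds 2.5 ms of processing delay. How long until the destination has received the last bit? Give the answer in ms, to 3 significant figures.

L = 2000 × 8 = 16000 bits.
Transmission delays (L/R per hop): 0.0271186, 0.0315582, 0.0842105 ms; sum = 0.142887 ms.
Propagation delays (d/s per hop): 0.00308696, 0.00345217, 0.000272321 ms; sum = 0.00681145 ms.
Processing at 2 router(s): 2 × 2.5 ms = 5 ms.
End-to-end = 5.15 ms.

5.15 ms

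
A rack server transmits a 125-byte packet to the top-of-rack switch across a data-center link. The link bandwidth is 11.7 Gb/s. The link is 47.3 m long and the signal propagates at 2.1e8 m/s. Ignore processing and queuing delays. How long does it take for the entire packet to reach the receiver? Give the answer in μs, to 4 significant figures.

0.3107 μs

L = 125 × 8 = 1000 bits.
Transmission delay = L/R = 1000 / 11700000000 = 0.0854701 μs.
Propagation delay = d/s = 47.3 m / 210000000 m/s = 0.225238 μs.
Total = 0.3107 μs.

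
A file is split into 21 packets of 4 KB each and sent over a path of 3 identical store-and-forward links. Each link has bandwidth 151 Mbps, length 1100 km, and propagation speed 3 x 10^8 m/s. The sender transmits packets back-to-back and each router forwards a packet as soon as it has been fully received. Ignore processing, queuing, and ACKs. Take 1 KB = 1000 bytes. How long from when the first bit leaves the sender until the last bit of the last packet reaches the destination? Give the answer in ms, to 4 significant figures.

Per-hop transmission t_tx = L/R = 32000/151000000 = 0.211921 ms.
Per-hop propagation t_prop = 1100000/300000000 = 3.66667 ms.
Pipeline fill: first packet needs 3·t_tx to clear all hops; remaining 20 packets each add one t_tx.
Total = (3+21-1)·t_tx + 3·t_prop = 23·0.211921 + 3·3.66667 = 15.87 ms.

15.87 ms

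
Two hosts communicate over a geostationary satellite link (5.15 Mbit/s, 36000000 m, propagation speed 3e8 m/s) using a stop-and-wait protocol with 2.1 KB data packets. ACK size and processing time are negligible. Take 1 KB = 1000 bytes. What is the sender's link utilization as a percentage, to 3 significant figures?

1.34 %

t_tx = L/R = 16800/5150000 = 0.00326214 s.
t_prop = 36000000/300000000 = 0.12 s; RTT = 0.24 s.
Cycle = t_tx + RTT = 0.243262 s.
Utilization = t_tx / cycle = 0.00326214/0.243262 = 1.34 %.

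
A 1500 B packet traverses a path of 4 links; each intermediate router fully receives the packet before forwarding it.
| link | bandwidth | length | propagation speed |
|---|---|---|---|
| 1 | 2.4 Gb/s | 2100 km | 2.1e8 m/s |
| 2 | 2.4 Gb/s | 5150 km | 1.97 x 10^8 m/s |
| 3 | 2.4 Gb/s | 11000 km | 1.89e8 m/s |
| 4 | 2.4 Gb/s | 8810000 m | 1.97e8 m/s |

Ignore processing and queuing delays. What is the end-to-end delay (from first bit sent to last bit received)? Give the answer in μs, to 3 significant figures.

L = 1500 × 8 = 12000 bits.
Transmission delay per hop = L/R = 12000/2400000000 = 5 μs; 4 hops → 20 μs.
Propagation delays (d/s per hop): 10000, 26142.1, 58201.1, 44720.8 μs; sum = 139064 μs.
End-to-end = 139000 μs.

139000 μs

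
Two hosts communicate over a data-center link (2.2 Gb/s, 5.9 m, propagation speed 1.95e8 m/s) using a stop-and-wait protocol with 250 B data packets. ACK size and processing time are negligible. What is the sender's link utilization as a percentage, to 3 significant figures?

93.8 %

t_tx = L/R = 2000/2200000000 = 9.09091e-07 s.
t_prop = 5.9/195000000 = 3.02564e-08 s; RTT = 6.05128e-08 s.
Cycle = t_tx + RTT = 9.69604e-07 s.
Utilization = t_tx / cycle = 9.09091e-07/9.69604e-07 = 93.8 %.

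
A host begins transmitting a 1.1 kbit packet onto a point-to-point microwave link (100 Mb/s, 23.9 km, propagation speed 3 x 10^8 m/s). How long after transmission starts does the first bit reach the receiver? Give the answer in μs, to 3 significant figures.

First bit experiences only propagation delay: d/s = 23900/300000000 = 79.7 μs.

79.7 μs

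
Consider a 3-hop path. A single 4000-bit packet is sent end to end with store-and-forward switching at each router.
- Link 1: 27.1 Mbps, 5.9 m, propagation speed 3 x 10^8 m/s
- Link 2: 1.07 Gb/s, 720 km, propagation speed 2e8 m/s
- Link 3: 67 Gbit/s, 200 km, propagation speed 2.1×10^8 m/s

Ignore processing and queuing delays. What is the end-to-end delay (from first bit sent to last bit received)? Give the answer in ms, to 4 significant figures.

Transmission delays (L/R per hop): 0.147601, 0.00373832, 5.97015e-05 ms; sum = 0.151399 ms.
Propagation delays (d/s per hop): 1.96667e-05, 3.6, 0.952381 ms; sum = 4.5524 ms.
End-to-end = 4.704 ms.

4.704 ms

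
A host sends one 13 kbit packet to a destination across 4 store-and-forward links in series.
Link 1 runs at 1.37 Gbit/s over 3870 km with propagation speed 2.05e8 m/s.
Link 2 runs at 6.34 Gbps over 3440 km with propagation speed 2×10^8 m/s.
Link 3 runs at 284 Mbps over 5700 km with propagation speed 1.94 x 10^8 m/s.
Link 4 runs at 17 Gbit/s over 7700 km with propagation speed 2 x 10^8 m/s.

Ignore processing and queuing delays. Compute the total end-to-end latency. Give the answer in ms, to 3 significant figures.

L = 13000 bits.
Transmission delays (L/R per hop): 0.00948905, 0.00205047, 0.0457746, 0.000764706 ms; sum = 0.0580789 ms.
Propagation delays (d/s per hop): 18.878, 17.2, 29.3814, 38.5 ms; sum = 103.959 ms.
End-to-end = 104 ms.

104 ms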